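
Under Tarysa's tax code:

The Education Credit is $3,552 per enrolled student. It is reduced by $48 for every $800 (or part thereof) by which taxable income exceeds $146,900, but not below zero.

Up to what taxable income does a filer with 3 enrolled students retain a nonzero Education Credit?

$323,700

Full credit = 3 × $3,552 = $10,656.
After 221 increments the reduction is 221 × $48 = $10,608, leaving $48; one more increment wipes it out. Increment 221 ends at excess 221 × $800 = $176,800, so the highest qualifying income is $146,900 + $176,800 = $323,700.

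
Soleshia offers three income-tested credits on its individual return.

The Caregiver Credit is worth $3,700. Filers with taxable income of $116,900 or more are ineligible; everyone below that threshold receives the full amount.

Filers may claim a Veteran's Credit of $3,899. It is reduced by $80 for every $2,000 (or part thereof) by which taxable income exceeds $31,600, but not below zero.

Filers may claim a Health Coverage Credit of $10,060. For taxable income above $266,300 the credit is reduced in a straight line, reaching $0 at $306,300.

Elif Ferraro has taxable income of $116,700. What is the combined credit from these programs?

Caregiver Credit: $116,700 is below the $116,900 cutoff, so the full $3,700 applies.
Veteran's Credit: income exceeds $31,600 by $85,100, which is 43 full-or-partial $2,000 increments; reduction = 43 × $80 = $3,440, leaving $459.
Health Coverage Credit: $116,700 is at or below the $266,300 threshold, so the full $10,060 applies.
Total: $3,700 + $459 + $10,060 = $14,219.

$14,219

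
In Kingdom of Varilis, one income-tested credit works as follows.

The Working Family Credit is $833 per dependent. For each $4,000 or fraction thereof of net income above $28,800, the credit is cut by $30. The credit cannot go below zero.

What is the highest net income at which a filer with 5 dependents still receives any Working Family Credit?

Full credit = 5 × $833 = $4,165.
After 138 increments the reduction is 138 × $30 = $4,140, leaving $25; one more increment wipes it out. Increment 138 ends at excess 138 × $4,000 = $552,000, so the highest qualifying income is $28,800 + $552,000 = $580,800.

$580,800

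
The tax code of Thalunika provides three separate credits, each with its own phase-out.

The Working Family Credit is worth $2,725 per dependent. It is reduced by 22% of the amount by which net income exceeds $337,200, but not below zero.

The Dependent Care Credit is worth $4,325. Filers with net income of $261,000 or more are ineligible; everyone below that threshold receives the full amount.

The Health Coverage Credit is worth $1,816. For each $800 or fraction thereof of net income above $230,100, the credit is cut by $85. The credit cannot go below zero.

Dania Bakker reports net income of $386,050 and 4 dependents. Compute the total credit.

Working Family Credit: base = 4 × $2,725 = $10,900. 22% of the $48,850 excess over $337,200 is $10,747; credit = $10,900 − $10,747 = $153.
Dependent Care Credit: $386,050 meets or exceeds the $261,000 cutoff, so the credit is $0.
Health Coverage Credit: income exceeds $230,100 by $155,950 → 195 increments × $85 = $16,575 ≥ base, so the credit is $0.
Total: $153 + $0 + $0 = $153.

$153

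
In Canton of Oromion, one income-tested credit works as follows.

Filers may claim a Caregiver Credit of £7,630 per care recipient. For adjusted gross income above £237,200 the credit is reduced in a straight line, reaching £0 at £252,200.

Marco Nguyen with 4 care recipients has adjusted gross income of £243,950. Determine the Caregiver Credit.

Caregiver Credit: base = 4 × £7,630 = £30,520. £243,950 is £6,750 into a £15,000 phase-out range, leaving 8,250/15,000 of the credit: £30,520 × 8,250/15,000 = £16,786.

£16,786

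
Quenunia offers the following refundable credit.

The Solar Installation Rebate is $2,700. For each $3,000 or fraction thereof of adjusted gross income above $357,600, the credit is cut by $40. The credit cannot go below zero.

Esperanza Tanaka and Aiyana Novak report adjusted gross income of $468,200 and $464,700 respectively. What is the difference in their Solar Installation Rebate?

$40

Esperanza ($468,200): Solar Installation Rebate: income exceeds $357,600 by $110,600, which is 37 full-or-partial $3,000 increments; reduction = 37 × $40 = $1,480, leaving $1,220.
Aiyana ($464,700): Solar Installation Rebate: income exceeds $357,600 by $107,100, which is 36 full-or-partial $3,000 increments; reduction = 36 × $40 = $1,440, leaving $1,260.
Difference: |$1,220 − $1,260| = $40.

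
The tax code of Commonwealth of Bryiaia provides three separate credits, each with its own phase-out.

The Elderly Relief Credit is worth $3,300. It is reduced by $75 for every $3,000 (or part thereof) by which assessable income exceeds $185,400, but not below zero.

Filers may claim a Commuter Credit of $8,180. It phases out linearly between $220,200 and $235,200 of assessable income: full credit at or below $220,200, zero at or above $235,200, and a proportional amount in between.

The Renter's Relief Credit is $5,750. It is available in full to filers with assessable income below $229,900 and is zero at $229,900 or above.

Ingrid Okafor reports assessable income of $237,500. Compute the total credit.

$1,950

Elderly Relief Credit: income exceeds $185,400 by $52,100, which is 18 full-or-partial $3,000 increments; reduction = 18 × $75 = $1,350, leaving $1,950.
Commuter Credit: $237,500 is at or above $235,200, so the credit is $0.
Renter's Relief Credit: $237,500 meets or exceeds the $229,900 cutoff, so the credit is $0.
Total: $1,950 + $0 + $0 = $1,950.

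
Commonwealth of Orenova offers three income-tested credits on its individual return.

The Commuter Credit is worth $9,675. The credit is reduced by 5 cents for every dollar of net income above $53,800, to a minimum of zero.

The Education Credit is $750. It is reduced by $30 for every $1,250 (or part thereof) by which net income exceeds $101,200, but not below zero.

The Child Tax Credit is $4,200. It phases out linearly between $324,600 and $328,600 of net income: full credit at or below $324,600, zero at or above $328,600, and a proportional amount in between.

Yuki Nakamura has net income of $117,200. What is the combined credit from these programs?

Commuter Credit: 5% of the $63,400 excess over $53,800 is $3,170; credit = $9,675 − $3,170 = $6,505.
Education Credit: income exceeds $101,200 by $16,000, which is 13 full-or-partial $1,250 increments; reduction = 13 × $30 = $390, leaving $360.
Child Tax Credit: $117,200 is at or below the $324,600 threshold, so the full $4,200 applies.
Total: $6,505 + $360 + $4,200 = $11,065.

$11,065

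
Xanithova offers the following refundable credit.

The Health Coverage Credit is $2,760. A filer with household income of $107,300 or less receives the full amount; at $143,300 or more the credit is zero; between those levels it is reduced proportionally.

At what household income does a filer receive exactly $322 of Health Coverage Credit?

$139,100

$322 is 322/2,760 of the full $2,760, so 2,438/2,760 of the $36,000 range has been used: income = $107,300 + $36,000 × 2,438/2,760 = $139,100.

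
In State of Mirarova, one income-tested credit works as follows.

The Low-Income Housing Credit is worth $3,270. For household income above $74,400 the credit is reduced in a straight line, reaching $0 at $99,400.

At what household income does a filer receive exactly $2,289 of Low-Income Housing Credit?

$2,289 is 2,289/3,270 of the full $3,270, so 981/3,270 of the $25,000 range has been used: income = $74,400 + $25,000 × 981/3,270 = $81,900.

$81,900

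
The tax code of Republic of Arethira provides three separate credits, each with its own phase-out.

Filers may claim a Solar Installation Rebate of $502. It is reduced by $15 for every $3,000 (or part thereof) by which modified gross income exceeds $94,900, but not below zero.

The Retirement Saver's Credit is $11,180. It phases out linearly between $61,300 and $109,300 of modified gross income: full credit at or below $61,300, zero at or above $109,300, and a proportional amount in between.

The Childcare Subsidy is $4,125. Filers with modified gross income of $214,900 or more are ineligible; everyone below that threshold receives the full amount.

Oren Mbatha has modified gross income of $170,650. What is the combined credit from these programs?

$4,237

Solar Installation Rebate: income exceeds $94,900 by $75,750, which is 26 full-or-partial $3,000 increments; reduction = 26 × $15 = $390, leaving $112.
Retirement Saver's Credit: $170,650 is at or above $109,300, so the credit is $0.
Childcare Subsidy: $170,650 is below the $214,900 cutoff, so the full $4,125 applies.
Total: $112 + $0 + $4,125 = $4,237.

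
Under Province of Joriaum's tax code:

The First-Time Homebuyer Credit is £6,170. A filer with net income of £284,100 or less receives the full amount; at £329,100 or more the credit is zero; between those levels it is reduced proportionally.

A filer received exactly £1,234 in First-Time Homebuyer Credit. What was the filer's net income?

£320,100

£1,234 is 1,234/6,170 of the full £6,170, so 4,936/6,170 of the £45,000 range has been used: income = £284,100 + £45,000 × 4,936/6,170 = £320,100.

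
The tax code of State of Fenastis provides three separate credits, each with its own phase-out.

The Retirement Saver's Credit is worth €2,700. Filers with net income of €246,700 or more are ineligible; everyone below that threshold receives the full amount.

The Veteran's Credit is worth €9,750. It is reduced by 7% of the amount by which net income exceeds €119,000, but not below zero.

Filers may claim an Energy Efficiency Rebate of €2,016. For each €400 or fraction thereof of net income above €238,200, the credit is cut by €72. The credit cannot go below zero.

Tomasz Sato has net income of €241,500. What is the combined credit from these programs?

€5,243

Retirement Saver's Credit: €241,500 is below the €246,700 cutoff, so the full €2,700 applies.
Veteran's Credit: 7% of the €122,500 excess over €119,000 is €8,575; credit = €9,750 − €8,575 = €1,175.
Energy Efficiency Rebate: income exceeds €238,200 by €3,300, which is 9 full-or-partial €400 increments; reduction = 9 × €72 = €648, leaving €1,368.
Total: €2,700 + €1,175 + €1,368 = €5,243.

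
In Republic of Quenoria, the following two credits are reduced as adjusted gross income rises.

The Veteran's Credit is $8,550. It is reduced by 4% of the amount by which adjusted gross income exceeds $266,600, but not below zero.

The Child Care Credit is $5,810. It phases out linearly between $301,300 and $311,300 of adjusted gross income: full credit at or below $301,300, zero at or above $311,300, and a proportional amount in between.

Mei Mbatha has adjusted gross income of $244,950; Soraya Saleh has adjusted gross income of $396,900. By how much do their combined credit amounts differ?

Mei ($244,950): Veteran's Credit: $244,950 is at or below the $266,600 threshold, so the full $8,550 applies. Child Care Credit: $244,950 is at or below the $301,300 threshold, so the full $5,810 applies. total $8,550 + $5,810 = $14,360
Soraya ($396,900): Veteran's Credit: 4% of the $130,300 excess over $266,600 is $5,212; credit = $8,550 − $5,212 = $3,338. Child Care Credit: $396,900 is at or above $311,300, so the credit is $0. total $3,338 + $0 = $3,338
Difference: |$14,360 − $3,338| = $11,022.

$11,022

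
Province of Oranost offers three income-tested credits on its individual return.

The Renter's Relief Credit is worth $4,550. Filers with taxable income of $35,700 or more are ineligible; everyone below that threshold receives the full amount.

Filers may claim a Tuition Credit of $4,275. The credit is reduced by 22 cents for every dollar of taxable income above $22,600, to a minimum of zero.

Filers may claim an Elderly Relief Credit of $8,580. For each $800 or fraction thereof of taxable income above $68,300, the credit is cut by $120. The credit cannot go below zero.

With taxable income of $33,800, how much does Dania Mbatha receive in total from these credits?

$14,941

Renter's Relief Credit: $33,800 is below the $35,700 cutoff, so the full $4,550 applies.
Tuition Credit: 22% of the $11,200 excess over $22,600 is $2,464; credit = $4,275 − $2,464 = $1,811.
Elderly Relief Credit: $33,800 is at or below the $68,300 threshold, so the full $8,580 applies.
Total: $4,550 + $1,811 + $8,580 = $14,941.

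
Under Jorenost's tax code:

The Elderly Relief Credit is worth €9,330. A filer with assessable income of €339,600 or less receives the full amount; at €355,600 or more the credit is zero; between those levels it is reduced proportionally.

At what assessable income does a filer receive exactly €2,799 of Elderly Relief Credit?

€2,799 is 2,799/9,330 of the full €9,330, so 6,531/9,330 of the €16,000 range has been used: income = €339,600 + €16,000 × 6,531/9,330 = €350,800.

€350,800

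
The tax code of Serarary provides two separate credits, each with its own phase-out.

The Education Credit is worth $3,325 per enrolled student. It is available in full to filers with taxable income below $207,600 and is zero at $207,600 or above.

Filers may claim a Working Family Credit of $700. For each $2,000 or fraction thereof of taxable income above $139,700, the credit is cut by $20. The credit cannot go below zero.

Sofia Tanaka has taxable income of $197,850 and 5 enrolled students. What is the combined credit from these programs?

Education Credit: base = 5 × $3,325 = $16,625. $197,850 is below the $207,600 cutoff, so the full $16,625 applies.
Working Family Credit: income exceeds $139,700 by $58,150, which is 30 full-or-partial $2,000 increments; reduction = 30 × $20 = $600, leaving $100.
Total: $16,625 + $100 = $16,725.

$16,725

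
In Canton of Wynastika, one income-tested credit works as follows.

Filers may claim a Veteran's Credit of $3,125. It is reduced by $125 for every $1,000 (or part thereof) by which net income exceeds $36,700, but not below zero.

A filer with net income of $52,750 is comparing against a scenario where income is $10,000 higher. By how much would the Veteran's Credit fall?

At $52,750 — income exceeds $36,700 by $16,050, which is 17 full-or-partial $1,000 increments; reduction = 17 × $125 = $2,125, leaving $1,000.
At $62,750 — income exceeds $36,700 by $26,050 → 27 increments × $125 = $3,375 ≥ base, so the credit is $0.
Lost: $1,000 − $0 = $1,000.

$1,000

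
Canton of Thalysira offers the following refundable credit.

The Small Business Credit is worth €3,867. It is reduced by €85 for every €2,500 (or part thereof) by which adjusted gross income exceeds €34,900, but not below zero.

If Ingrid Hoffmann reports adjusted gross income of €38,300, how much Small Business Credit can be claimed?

Small Business Credit: income exceeds €34,900 by €3,400, which is 2 full-or-partial €2,500 increments; reduction = 2 × €85 = €170, leaving €3,697.

€3,697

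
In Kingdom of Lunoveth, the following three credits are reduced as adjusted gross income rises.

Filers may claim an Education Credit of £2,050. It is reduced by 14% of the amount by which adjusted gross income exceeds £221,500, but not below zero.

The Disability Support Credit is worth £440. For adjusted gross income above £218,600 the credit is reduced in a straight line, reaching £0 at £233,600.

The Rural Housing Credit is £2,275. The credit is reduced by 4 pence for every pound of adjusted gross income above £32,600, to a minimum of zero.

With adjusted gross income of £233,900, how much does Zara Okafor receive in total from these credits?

Education Credit: 14% of the £12,400 excess over £221,500 is £1,736; credit = £2,050 − £1,736 = £314.
Disability Support Credit: £233,900 is at or above £233,600, so the credit is £0.
Rural Housing Credit: 4% of the £201,300 excess over £32,600 is £8,052 ≥ base, so the credit is £0.
Total: £314 + £0 + £0 = £314.

£314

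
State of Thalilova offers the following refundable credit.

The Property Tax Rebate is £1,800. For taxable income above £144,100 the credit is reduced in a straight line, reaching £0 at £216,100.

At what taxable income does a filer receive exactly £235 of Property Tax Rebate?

£206,700

£235 is 235/1,800 of the full £1,800, so 1,565/1,800 of the £72,000 range has been used: income = £144,100 + £72,000 × 1,565/1,800 = £206,700.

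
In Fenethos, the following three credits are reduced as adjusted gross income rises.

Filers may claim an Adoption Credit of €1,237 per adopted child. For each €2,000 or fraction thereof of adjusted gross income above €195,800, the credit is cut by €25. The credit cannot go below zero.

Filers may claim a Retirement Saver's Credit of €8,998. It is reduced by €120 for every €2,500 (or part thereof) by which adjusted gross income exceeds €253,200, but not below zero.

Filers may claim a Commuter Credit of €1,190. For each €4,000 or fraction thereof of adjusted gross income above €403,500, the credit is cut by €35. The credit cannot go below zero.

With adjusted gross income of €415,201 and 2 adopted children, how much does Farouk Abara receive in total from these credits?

€2,283

Adoption Credit: base = 2 × €1,237 = €2,474. income exceeds €195,800 by €219,401 → 110 increments × €25 = €2,750 ≥ base, so the credit is €0.
Retirement Saver's Credit: income exceeds €253,200 by €162,001, which is 65 full-or-partial €2,500 increments; reduction = 65 × €120 = €7,800, leaving €1,198.
Commuter Credit: income exceeds €403,500 by €11,701, which is 3 full-or-partial €4,000 increments; reduction = 3 × €35 = €105, leaving €1,085.
Total: €0 + €1,198 + €1,085 = €2,283.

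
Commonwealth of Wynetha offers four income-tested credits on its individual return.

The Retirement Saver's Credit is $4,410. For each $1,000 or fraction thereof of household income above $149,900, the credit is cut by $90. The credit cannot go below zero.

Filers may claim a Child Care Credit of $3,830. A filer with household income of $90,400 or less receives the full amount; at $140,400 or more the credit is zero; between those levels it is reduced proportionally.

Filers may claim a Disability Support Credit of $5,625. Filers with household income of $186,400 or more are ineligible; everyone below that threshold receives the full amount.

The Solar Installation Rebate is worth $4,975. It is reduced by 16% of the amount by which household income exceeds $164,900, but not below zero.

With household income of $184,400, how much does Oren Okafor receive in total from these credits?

Retirement Saver's Credit: income exceeds $149,900 by $34,500, which is 35 full-or-partial $1,000 increments; reduction = 35 × $90 = $3,150, leaving $1,260.
Child Care Credit: $184,400 is at or above $140,400, so the credit is $0.
Disability Support Credit: $184,400 is below the $186,400 cutoff, so the full $5,625 applies.
Solar Installation Rebate: 16% of the $19,500 excess over $164,900 is $3,120; credit = $4,975 − $3,120 = $1,855.
Total: $1,260 + $0 + $5,625 + $1,855 = $8,740.

$8,740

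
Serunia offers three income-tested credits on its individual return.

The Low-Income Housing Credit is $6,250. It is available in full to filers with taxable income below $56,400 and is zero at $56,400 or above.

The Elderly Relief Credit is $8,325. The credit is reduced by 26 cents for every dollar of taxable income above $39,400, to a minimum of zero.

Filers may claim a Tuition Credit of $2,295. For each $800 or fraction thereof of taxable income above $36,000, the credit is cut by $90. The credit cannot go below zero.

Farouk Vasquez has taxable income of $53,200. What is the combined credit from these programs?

Low-Income Housing Credit: $53,200 is below the $56,400 cutoff, so the full $6,250 applies.
Elderly Relief Credit: 26% of the $13,800 excess over $39,400 is $3,588; credit = $8,325 − $3,588 = $4,737.
Tuition Credit: income exceeds $36,000 by $17,200, which is 22 full-or-partial $800 increments; reduction = 22 × $90 = $1,980, leaving $315.
Total: $6,250 + $4,737 + $315 = $11,302.

$11,302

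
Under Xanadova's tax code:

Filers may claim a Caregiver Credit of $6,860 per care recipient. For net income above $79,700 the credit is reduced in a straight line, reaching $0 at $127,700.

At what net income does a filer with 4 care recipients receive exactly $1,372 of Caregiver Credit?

$125,300

Full credit = 4 × $6,860 = $27,440.
$1,372 is 1,372/27,440 of the full $27,440, so 26,068/27,440 of the $48,000 range has been used: income = $79,700 + $48,000 × 26,068/27,440 = $125,300.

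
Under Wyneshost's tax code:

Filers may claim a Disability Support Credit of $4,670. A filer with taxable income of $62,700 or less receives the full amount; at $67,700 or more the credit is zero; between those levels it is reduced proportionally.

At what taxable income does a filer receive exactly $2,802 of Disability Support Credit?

$2,802 is 2,802/4,670 of the full $4,670, so 1,868/4,670 of the $5,000 range has been used: income = $62,700 + $5,000 × 1,868/4,670 = $64,700.

$64,700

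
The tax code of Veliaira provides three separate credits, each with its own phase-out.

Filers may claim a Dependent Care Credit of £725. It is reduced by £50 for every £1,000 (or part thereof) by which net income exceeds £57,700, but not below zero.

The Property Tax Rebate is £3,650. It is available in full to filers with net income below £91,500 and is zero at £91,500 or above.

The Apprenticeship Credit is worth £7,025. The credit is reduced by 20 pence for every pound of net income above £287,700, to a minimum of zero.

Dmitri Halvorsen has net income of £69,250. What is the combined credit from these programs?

Dependent Care Credit: income exceeds £57,700 by £11,550, which is 12 full-or-partial £1,000 increments; reduction = 12 × £50 = £600, leaving £125.
Property Tax Rebate: £69,250 is below the £91,500 cutoff, so the full £3,650 applies.
Apprenticeship Credit: £69,250 is at or below the £287,700 threshold, so the full £7,025 applies.
Total: £125 + £3,650 + £7,025 = £10,800.

£10,800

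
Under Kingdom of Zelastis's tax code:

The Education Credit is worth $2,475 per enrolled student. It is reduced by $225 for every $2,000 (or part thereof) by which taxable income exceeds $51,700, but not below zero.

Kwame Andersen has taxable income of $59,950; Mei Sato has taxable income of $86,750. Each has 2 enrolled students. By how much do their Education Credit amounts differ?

$2,925

Kwame ($59,950): Education Credit: base = 2 × $2,475 = $4,950. income exceeds $51,700 by $8,250, which is 5 full-or-partial $2,000 increments; reduction = 5 × $225 = $1,125, leaving $3,825.
Mei ($86,750): Education Credit: base = 2 × $2,475 = $4,950. income exceeds $51,700 by $35,050, which is 18 full-or-partial $2,000 increments; reduction = 18 × $225 = $4,050, leaving $900.
Difference: |$3,825 − $900| = $2,925.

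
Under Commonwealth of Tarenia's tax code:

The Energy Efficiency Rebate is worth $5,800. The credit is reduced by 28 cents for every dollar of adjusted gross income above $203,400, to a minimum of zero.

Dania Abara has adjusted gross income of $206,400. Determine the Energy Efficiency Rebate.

Energy Efficiency Rebate: 28% of the $3,000 excess over $203,400 is $840; credit = $5,800 − $840 = $4,960.

$4,960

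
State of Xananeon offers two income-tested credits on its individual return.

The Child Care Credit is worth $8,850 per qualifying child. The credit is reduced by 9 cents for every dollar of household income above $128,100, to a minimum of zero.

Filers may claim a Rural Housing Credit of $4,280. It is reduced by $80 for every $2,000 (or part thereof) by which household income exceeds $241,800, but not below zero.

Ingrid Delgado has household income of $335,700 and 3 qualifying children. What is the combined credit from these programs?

$8,386

Child Care Credit: base = 3 × $8,850 = $26,550. 9% of the $207,600 excess over $128,100 is $18,684; credit = $26,550 − $18,684 = $7,866.
Rural Housing Credit: income exceeds $241,800 by $93,900, which is 47 full-or-partial $2,000 increments; reduction = 47 × $80 = $3,760, leaving $520.
Total: $7,866 + $520 = $8,386.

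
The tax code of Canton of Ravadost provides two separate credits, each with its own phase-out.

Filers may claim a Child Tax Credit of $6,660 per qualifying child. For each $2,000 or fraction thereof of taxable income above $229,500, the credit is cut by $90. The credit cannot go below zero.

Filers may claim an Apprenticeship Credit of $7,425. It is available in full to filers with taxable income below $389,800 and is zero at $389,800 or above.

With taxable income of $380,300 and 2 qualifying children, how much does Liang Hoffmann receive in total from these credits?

$13,905

Child Tax Credit: base = 2 × $6,660 = $13,320. income exceeds $229,500 by $150,800, which is 76 full-or-partial $2,000 increments; reduction = 76 × $90 = $6,840, leaving $6,480.
Apprenticeship Credit: $380,300 is below the $389,800 cutoff, so the full $7,425 applies.
Total: $6,480 + $7,425 = $13,905.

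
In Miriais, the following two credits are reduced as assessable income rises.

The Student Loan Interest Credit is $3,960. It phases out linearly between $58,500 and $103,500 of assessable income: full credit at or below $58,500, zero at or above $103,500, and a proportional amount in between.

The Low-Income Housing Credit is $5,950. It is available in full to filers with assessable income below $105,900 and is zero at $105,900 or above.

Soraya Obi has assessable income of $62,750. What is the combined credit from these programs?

$9,536

Student Loan Interest Credit: $62,750 is $4,250 into a $45,000 phase-out range, leaving 40,750/45,000 of the credit: $3,960 × 40,750/45,000 = $3,586.
Low-Income Housing Credit: $62,750 is below the $105,900 cutoff, so the full $5,950 applies.
Total: $3,586 + $5,950 = $9,536.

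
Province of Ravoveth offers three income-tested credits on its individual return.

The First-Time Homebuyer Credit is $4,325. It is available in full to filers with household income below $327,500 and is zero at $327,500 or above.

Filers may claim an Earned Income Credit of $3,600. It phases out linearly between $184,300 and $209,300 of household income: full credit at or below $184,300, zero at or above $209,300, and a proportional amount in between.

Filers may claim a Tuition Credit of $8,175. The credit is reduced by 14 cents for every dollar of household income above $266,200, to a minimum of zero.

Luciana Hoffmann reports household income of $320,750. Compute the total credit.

First-Time Homebuyer Credit: $320,750 is below the $327,500 cutoff, so the full $4,325 applies.
Earned Income Credit: $320,750 is at or above $209,300, so the credit is $0.
Tuition Credit: 14% of the $54,550 excess over $266,200 is $7,637; credit = $8,175 − $7,637 = $538.
Total: $4,325 + $0 + $538 = $4,863.

$4,863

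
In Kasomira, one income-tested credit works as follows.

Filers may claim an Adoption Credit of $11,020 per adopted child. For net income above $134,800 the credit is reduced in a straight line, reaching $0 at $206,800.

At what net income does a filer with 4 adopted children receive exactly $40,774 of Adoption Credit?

Full credit = 4 × $11,020 = $44,080.
$40,774 is 40,774/44,080 of the full $44,080, so 3,306/44,080 of the $72,000 range has been used: income = $134,800 + $72,000 × 3,306/44,080 = $140,200.

$140,200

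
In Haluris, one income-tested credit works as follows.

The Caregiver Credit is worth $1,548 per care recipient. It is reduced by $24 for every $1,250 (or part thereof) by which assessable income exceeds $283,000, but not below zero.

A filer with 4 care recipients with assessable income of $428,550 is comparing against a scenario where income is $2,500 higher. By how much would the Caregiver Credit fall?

$48

At $428,550 — base = 4 × $1,548 = $6,192. income exceeds $283,000 by $145,550, which is 117 full-or-partial $1,250 increments; reduction = 117 × $24 = $2,808, leaving $3,384.
At $431,050 — base = 4 × $1,548 = $6,192. income exceeds $283,000 by $148,050, which is 119 full-or-partial $1,250 increments; reduction = 119 × $24 = $2,856, leaving $3,336.
Lost: $3,384 − $3,336 = $48.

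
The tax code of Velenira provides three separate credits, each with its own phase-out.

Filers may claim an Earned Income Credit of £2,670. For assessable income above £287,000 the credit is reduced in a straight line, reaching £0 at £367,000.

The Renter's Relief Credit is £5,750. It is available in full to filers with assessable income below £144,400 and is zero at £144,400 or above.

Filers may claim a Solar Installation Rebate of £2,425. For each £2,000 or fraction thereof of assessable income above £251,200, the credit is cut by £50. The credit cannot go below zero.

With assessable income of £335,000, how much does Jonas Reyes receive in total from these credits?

Earned Income Credit: £335,000 is £48,000 into a £80,000 phase-out range, leaving 32,000/80,000 of the credit: £2,670 × 32,000/80,000 = £1,068.
Renter's Relief Credit: £335,000 meets or exceeds the £144,400 cutoff, so the credit is £0.
Solar Installation Rebate: income exceeds £251,200 by £83,800, which is 42 full-or-partial £2,000 increments; reduction = 42 × £50 = £2,100, leaving £325.
Total: £1,068 + £0 + £325 = £1,393.

£1,393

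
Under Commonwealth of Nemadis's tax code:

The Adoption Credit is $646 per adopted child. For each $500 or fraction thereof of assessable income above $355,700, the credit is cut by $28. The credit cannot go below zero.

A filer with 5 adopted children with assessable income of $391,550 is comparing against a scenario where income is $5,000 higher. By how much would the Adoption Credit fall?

At $391,550 — base = 5 × $646 = $3,230. income exceeds $355,700 by $35,850, which is 72 full-or-partial $500 increments; reduction = 72 × $28 = $2,016, leaving $1,214.
At $396,550 — base = 5 × $646 = $3,230. income exceeds $355,700 by $40,850, which is 82 full-or-partial $500 increments; reduction = 82 × $28 = $2,296, leaving $934.
Lost: $1,214 − $934 = $280.

$280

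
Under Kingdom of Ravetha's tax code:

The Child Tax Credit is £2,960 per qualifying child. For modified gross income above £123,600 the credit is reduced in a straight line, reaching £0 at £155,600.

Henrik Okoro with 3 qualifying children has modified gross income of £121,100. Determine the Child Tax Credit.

Child Tax Credit: base = 3 × £2,960 = £8,880. £121,100 is at or below the £123,600 threshold, so the full £8,880 applies.

£8,880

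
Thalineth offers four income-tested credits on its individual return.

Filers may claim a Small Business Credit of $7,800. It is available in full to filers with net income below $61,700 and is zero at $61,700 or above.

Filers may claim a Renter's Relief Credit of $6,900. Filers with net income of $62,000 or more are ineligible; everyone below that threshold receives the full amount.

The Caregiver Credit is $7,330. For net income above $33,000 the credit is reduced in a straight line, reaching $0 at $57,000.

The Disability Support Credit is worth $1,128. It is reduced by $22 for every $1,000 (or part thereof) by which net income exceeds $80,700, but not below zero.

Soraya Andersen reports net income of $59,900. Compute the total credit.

Small Business Credit: $59,900 is below the $61,700 cutoff, so the full $7,800 applies.
Renter's Relief Credit: $59,900 is below the $62,000 cutoff, so the full $6,900 applies.
Caregiver Credit: $59,900 is at or above $57,000, so the credit is $0.
Disability Support Credit: $59,900 is at or below the $80,700 threshold, so the full $1,128 applies.
Total: $7,800 + $6,900 + $0 + $1,128 = $15,828.

$15,828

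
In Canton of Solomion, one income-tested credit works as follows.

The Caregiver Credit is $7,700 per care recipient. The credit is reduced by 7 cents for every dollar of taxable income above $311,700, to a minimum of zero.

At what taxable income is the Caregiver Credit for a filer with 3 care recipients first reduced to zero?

Full credit = 3 × $7,700 = $23,100.
The credit falls by 7% of each dollar above $311,700, so it reaches zero when the excess is $23,100 / 7% = $330,000: income = $311,700 + $330,000 = $641,700.

$641,700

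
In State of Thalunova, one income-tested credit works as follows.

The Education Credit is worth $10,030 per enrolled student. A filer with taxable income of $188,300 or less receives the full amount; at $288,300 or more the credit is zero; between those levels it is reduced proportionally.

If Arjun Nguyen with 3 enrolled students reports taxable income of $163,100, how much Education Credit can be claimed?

Education Credit: base = 3 × $10,030 = $30,090. $163,100 is at or below the $188,300 threshold, so the full $30,090 applies.

$30,090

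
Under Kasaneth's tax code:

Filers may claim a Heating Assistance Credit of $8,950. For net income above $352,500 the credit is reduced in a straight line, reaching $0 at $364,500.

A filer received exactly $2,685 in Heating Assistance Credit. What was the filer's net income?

$360,900

$2,685 is 2,685/8,950 of the full $8,950, so 6,265/8,950 of the $12,000 range has been used: income = $352,500 + $12,000 × 6,265/8,950 = $360,900.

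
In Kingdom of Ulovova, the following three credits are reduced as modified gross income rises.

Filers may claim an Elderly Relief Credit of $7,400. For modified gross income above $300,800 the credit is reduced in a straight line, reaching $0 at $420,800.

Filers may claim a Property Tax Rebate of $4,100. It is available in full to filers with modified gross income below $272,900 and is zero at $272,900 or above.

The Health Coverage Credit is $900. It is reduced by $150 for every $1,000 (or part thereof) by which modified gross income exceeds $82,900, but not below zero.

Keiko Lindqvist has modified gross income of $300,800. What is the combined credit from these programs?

Elderly Relief Credit: $300,800 is at or below the $300,800 threshold, so the full $7,400 applies.
Property Tax Rebate: $300,800 meets or exceeds the $272,900 cutoff, so the credit is $0.
Health Coverage Credit: income exceeds $82,900 by $217,900 → 218 increments × $150 = $32,700 ≥ base, so the credit is $0.
Total: $7,400 + $0 + $0 = $7,400.

$7,400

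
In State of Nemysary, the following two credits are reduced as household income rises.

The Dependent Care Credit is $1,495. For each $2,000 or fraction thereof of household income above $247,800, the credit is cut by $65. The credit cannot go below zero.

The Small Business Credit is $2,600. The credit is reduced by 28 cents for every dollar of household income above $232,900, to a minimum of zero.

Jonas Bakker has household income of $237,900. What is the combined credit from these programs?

$2,695

Dependent Care Credit: $237,900 is at or below the $247,800 threshold, so the full $1,495 applies.
Small Business Credit: 28% of the $5,000 excess over $232,900 is $1,400; credit = $2,600 − $1,400 = $1,200.
Total: $1,495 + $1,200 = $2,695.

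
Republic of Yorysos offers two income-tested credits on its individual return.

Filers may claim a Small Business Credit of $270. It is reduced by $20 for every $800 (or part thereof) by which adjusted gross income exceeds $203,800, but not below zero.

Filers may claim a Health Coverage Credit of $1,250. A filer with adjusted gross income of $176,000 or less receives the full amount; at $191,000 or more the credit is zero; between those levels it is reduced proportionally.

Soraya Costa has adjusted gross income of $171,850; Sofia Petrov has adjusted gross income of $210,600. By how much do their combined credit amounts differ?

$1,430

Soraya ($171,850): Small Business Credit: $171,850 is at or below the $203,800 threshold, so the full $270 applies. Health Coverage Credit: $171,850 is at or below the $176,000 threshold, so the full $1,250 applies. total $270 + $1,250 = $1,520
Sofia ($210,600): Small Business Credit: income exceeds $203,800 by $6,800, which is 9 full-or-partial $800 increments; reduction = 9 × $20 = $180, leaving $90. Health Coverage Credit: $210,600 is at or above $191,000, so the credit is $0. total $90 + $0 = $90
Difference: |$1,520 − $90| = $1,430.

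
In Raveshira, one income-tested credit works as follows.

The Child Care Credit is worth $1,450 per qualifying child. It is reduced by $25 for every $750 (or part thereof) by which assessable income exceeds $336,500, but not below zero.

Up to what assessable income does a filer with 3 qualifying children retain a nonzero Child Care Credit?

$466,250

Full credit = 3 × $1,450 = $4,350.
After 173 increments the reduction is 173 × $25 = $4,325, leaving $25; one more increment wipes it out. Increment 173 ends at excess 173 × $750 = $129,750, so the highest qualifying income is $336,500 + $129,750 = $466,250.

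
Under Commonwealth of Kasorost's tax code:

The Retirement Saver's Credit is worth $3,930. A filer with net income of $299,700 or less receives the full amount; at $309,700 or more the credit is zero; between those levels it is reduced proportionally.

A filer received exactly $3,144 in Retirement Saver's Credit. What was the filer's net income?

$301,700

$3,144 is 3,144/3,930 of the full $3,930, so 786/3,930 of the $10,000 range has been used: income = $299,700 + $10,000 × 786/3,930 = $301,700.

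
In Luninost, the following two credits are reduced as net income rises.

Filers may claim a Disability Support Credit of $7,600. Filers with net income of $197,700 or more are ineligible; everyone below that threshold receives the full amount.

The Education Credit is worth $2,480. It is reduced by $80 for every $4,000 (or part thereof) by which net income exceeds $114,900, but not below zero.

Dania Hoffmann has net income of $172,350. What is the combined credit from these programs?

$8,880

Disability Support Credit: $172,350 is below the $197,700 cutoff, so the full $7,600 applies.
Education Credit: income exceeds $114,900 by $57,450, which is 15 full-or-partial $4,000 increments; reduction = 15 × $80 = $1,200, leaving $1,280.
Total: $7,600 + $1,280 = $8,880.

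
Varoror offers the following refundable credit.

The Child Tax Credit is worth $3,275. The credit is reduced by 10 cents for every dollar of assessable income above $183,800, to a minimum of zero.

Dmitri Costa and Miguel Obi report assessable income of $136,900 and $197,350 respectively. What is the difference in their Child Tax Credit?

$1,355

Dmitri ($136,900): Child Tax Credit: $136,900 is at or below the $183,800 threshold, so the full $3,275 applies.
Miguel ($197,350): Child Tax Credit: 10% of the $13,550 excess over $183,800 is $1,355; credit = $3,275 − $1,355 = $1,920.
Difference: |$3,275 − $1,920| = $1,355.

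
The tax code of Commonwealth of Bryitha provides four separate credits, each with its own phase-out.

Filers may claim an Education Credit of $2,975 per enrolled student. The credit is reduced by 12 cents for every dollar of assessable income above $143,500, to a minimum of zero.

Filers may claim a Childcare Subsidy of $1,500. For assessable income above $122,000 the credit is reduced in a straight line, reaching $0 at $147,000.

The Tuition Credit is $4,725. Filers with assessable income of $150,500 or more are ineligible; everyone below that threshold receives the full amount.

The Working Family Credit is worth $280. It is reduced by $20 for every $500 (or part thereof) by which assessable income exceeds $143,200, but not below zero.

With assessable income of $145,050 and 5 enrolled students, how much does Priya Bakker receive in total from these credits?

Education Credit: base = 5 × $2,975 = $14,875. 12% of the $1,550 excess over $143,500 is $186; credit = $14,875 − $186 = $14,689.
Childcare Subsidy: $145,050 is $23,050 into a $25,000 phase-out range, leaving 1,950/25,000 of the credit: $1,500 × 1,950/25,000 = $117.
Tuition Credit: $145,050 is below the $150,500 cutoff, so the full $4,725 applies.
Working Family Credit: income exceeds $143,200 by $1,850, which is 4 full-or-partial $500 increments; reduction = 4 × $20 = $80, leaving $200.
Total: $14,689 + $117 + $4,725 + $200 = $19,731.

$19,731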